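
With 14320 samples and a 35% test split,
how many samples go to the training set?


Test set = 14320 * 35% = 5012. Training set = 14320 - 5012 = 9308.

9308


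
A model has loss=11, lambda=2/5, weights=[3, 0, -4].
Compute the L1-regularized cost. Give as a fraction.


L1 norm = sum(|w|) = 7. J = 11 + 2/5 * 7 = 69/5.

69/5


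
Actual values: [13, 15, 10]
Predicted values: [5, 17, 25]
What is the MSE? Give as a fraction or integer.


MSE = (1/3) * ((13-5)^2=64 + (15-17)^2=4 + (10-25)^2=225). Sum = 293. MSE = 293/3.

293/3


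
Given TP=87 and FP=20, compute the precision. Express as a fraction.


Precision = TP / (TP + FP) = 87 / 107 = 87/107.

87/107


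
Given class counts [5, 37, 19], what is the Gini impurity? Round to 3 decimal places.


Total = 61. Proportions: 5/61, 37/61, 19/61. sum(p_i^2) = 0.4716. Gini = 1 - 0.4716 = 0.5284, which rounds to 0.528.

0.528


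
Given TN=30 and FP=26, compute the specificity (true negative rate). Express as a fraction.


Specificity = TN / (TN + FP) = 30 / 56 = 15/28.

15/28


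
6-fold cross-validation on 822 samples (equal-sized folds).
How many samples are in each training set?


Each validation fold has 822/6 = 137 samples. Training set = 822 - 137 = 685.

685


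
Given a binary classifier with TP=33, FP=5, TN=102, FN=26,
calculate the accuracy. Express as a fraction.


Accuracy = (TP + TN) / (TP + TN + FP + FN) = (33 + 102) / 166 = 135/166.

135/166


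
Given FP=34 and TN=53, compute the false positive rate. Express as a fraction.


FPR = FP / (FP + TN) = 34 / 87 = 34/87.

34/87


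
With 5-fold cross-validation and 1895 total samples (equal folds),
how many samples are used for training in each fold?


Each validation fold has 1895/5 = 379 samples. Training set = 1895 - 379 = 1516.

1516


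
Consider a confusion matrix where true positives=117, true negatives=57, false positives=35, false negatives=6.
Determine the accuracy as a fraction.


Accuracy = (TP + TN) / (TP + TN + FP + FN) = (117 + 57) / 215 = 174/215.

174/215


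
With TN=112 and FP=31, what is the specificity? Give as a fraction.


Specificity = TN / (TN + FP) = 112 / 143 = 112/143.

112/143


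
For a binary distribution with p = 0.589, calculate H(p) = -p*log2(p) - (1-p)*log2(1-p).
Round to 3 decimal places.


H = -0.589*log2(0.589) - 0.411*log2(0.411) = 0.977.

0.977


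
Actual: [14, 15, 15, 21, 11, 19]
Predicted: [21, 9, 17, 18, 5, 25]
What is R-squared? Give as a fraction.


Mean(y) = 95/6. SS_res = 170. SS_tot = 389/6. R^2 = 1 - 170/(389/6) = -631/389.

-631/389


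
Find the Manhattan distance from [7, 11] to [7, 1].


d = sum of absolute differences: |7-7|=0 + |11-1|=10 = 10.

10


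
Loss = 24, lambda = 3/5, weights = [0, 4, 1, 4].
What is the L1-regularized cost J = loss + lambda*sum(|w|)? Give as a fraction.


L1 norm = sum(|w|) = 9. J = 24 + 3/5 * 9 = 147/5.

147/5


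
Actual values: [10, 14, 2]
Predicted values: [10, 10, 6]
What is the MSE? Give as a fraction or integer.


MSE = (1/3) * ((10-10)^2=0 + (14-10)^2=16 + (2-6)^2=16). Sum = 32. MSE = 32/3.

32/3


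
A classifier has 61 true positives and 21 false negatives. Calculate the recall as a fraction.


Recall = TP / (TP + FN) = 61 / 82 = 61/82.

61/82


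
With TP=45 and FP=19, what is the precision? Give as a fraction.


Precision = TP / (TP + FP) = 45 / 64 = 45/64.

45/64


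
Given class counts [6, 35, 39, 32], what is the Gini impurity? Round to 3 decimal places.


Total = 112. Proportions: 6/112, 35/112, 39/112, 32/112. sum(p_i^2) = 0.3034. Gini = 1 - 0.3034 = 0.6966, which rounds to 0.697.

0.697


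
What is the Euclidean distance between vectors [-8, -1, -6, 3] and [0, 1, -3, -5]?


d = sqrt(sum of squared differences). (-8-0)^2=64, (-1-1)^2=4, (-6--3)^2=9, (3--5)^2=64. Sum = 141.

sqrt(141)


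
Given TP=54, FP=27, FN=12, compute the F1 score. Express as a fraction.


Precision = 54/81 = 2/3. Recall = 54/66 = 9/11. F1 = 2*P*R/(P+R) = 36/49.

36/49


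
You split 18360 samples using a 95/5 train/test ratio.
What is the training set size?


Test set = 18360 * 5% = 918. Training set = 18360 - 918 = 17442.

17442


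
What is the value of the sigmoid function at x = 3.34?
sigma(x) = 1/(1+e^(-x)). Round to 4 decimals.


sigma(3.34) = 1/(1+e^(-3.34)) = 1/(1+0.035437) = 1/1.035437 = 0.9658.

0.9658


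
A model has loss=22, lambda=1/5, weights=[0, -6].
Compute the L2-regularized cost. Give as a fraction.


L2 sq norm = sum(w^2) = 36. J = 22 + 1/5 * 36 = 146/5.

146/5


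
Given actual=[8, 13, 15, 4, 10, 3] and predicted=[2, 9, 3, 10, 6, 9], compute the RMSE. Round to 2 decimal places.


MSE = 47.3333. RMSE = sqrt(47.3333) = 6.88.

6.88


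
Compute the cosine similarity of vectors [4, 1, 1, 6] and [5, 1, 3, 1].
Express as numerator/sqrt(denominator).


dot = 30. |a|^2 = 54, |b|^2 = 36. cos = 30/sqrt(1944).

30/sqrt(1944)


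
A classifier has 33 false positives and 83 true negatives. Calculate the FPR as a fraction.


FPR = FP / (FP + TN) = 33 / 116 = 33/116.

33/116


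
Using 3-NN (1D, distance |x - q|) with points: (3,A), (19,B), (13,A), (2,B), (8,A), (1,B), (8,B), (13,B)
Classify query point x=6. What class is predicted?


Distances: |3-6|=3, |19-6|=13, |13-6|=7, |2-6|=4, |8-6|=2, |1-6|=5, |8-6|=2, |13-6|=7. 3 nearest: (8,A), (8,B), (3,A). Counts: {'A': 2, 'B': 1}. Majority class: A.

A


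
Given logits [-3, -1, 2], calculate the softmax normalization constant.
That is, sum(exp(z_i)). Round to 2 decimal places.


Denom = e^-3=0.0498 + e^-1=0.3679 + e^2=7.3891. Sum = 7.8068, which rounds to 7.81.

7.81


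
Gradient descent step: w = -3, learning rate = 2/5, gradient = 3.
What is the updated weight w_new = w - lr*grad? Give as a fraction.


w_new = -3 - 2/5 * 3 = -3 - 6/5 = -21/5.

-21/5


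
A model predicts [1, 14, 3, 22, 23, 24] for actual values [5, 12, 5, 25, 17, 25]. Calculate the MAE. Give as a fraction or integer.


MAE = (1/6) * (|5-1|=4 + |12-14|=2 + |5-3|=2 + |25-22|=3 + |17-23|=6 + |25-24|=1). Sum = 18. MAE = 3.

3


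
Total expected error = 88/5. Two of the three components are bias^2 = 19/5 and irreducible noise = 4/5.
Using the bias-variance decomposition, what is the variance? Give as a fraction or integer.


Total error = bias^2 + variance + irreducible noise. So variance = 88/5 - 19/5 - 4/5 = 13.

13


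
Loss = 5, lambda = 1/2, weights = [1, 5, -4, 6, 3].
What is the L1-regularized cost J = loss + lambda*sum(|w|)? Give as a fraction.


L1 norm = sum(|w|) = 19. J = 5 + 1/2 * 19 = 29/2.

29/2


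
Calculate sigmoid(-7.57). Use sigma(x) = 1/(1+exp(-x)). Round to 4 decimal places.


sigma(-7.57) = 1/(1+e^(7.57)) = 1/(1+1939.140282) = 1/1940.140282 = 0.0005.

0.0005


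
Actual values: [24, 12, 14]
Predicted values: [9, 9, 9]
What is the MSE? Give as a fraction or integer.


MSE = (1/3) * ((24-9)^2=225 + (12-9)^2=9 + (14-9)^2=25). Sum = 259. MSE = 259/3.

259/3


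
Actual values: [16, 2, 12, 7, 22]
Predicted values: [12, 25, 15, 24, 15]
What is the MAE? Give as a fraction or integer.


MAE = (1/5) * (|16-12|=4 + |2-25|=23 + |12-15|=3 + |7-24|=17 + |22-15|=7). Sum = 54. MAE = 54/5.

54/5


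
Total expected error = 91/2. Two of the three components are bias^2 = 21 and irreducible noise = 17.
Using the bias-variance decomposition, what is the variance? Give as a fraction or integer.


Total error = bias^2 + variance + irreducible noise. So variance = 91/2 - 21 - 17 = 15/2.

15/2


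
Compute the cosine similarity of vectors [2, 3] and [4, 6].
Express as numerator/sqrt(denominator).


dot = 26. |a|^2 = 13, |b|^2 = 52. cos = 26/sqrt(676).

26/sqrt(676)


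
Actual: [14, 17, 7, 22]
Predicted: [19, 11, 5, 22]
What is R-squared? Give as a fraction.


Mean(y) = 15. SS_res = 65. SS_tot = 118. R^2 = 1 - 65/(118) = 53/118.

53/118


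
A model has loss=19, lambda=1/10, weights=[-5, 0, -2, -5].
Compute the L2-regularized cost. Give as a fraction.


L2 sq norm = sum(w^2) = 54. J = 19 + 1/10 * 54 = 122/5.

122/5


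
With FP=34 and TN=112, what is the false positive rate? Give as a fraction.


FPR = FP / (FP + TN) = 34 / 146 = 17/73.

17/73


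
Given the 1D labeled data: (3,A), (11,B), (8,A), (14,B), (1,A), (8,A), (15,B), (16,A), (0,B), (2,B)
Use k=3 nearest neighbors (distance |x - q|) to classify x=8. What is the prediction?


Distances: |3-8|=5, |11-8|=3, |8-8|=0, |14-8|=6, |1-8|=7, |8-8|=0, |15-8|=7, |16-8|=8, |0-8|=8, |2-8|=6. 3 nearest: (8,A), (8,A), (11,B). Counts: {'A': 2, 'B': 1}. Majority class: A.

A


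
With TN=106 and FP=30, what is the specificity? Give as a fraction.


Specificity = TN / (TN + FP) = 106 / 136 = 53/68.

53/68


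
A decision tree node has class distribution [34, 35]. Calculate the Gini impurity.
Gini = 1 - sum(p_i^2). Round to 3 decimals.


Total = 69. Proportions: 34/69, 35/69. sum(p_i^2) = 0.5001. Gini = 1 - 0.5001 = 0.4999, which rounds to 0.500.

0.500


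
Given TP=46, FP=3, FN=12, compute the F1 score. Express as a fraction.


Precision = 46/49 = 46/49. Recall = 46/58 = 23/29. F1 = 2*P*R/(P+R) = 92/107.

92/107


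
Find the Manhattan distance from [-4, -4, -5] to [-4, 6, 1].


d = sum of absolute differences: |-4--4|=0 + |-4-6|=10 + |-5-1|=6 = 16.

16


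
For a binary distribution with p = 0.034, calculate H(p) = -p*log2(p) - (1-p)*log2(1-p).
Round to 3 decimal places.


H = -0.034*log2(0.034) - 0.966*log2(0.966) = 0.214.

0.214


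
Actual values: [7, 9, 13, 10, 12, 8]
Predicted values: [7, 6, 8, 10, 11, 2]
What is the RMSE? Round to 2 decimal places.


MSE = 11.8333. RMSE = sqrt(11.8333) = 3.44.

3.44


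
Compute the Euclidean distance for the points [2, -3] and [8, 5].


d = sqrt(sum of squared differences). (2-8)^2=36, (-3-5)^2=64. Sum = 100.

10


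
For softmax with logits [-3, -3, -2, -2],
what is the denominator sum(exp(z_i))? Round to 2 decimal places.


Denom = e^-3=0.0498 + e^-3=0.0498 + e^-2=0.1353 + e^-2=0.1353. Sum = 0.3702, which rounds to 0.37.

0.37


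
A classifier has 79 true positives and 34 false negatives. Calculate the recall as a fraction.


Recall = TP / (TP + FN) = 79 / 113 = 79/113.

79/113


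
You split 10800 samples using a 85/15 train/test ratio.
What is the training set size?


Test set = 10800 * 15% = 1620. Training set = 10800 - 1620 = 9180.

9180


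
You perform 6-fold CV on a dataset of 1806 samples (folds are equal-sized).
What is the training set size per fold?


Each validation fold has 1806/6 = 301 samples. Training set = 1806 - 301 = 1505.

1505


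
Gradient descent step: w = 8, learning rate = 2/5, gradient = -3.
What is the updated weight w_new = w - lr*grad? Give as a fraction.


w_new = 8 - 2/5 * -3 = 8 - -6/5 = 46/5.

46/5


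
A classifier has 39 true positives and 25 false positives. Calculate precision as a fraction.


Precision = TP / (TP + FP) = 39 / 64 = 39/64.

39/64


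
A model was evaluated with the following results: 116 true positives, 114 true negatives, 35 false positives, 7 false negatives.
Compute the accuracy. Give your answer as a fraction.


Accuracy = (TP + TN) / (TP + TN + FP + FN) = (116 + 114) / 272 = 115/136.

115/136


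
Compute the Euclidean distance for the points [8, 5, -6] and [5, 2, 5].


d = sqrt(sum of squared differences). (8-5)^2=9, (5-2)^2=9, (-6-5)^2=121. Sum = 139.

sqrt(139)


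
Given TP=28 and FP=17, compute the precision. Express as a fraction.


Precision = TP / (TP + FP) = 28 / 45 = 28/45.

28/45


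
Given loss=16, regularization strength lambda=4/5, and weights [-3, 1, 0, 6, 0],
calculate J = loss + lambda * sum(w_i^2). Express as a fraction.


L2 sq norm = sum(w^2) = 46. J = 16 + 4/5 * 46 = 264/5.

264/5


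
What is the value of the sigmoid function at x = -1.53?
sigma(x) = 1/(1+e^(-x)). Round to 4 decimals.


sigma(-1.53) = 1/(1+e^(1.53)) = 1/(1+4.618177) = 1/5.618177 = 0.1780.

0.1780


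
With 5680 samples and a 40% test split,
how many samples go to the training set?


Test set = 5680 * 40% = 2272. Training set = 5680 - 2272 = 3408.

3408


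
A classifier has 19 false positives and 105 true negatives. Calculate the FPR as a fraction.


FPR = FP / (FP + TN) = 19 / 124 = 19/124.

19/124


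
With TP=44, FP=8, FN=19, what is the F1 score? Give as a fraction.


Precision = 44/52 = 11/13. Recall = 44/63 = 44/63. F1 = 2*P*R/(P+R) = 88/115.

88/115


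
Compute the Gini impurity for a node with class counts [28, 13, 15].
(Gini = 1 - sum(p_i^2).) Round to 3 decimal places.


Total = 56. Proportions: 28/56, 13/56, 15/56. sum(p_i^2) = 0.3756. Gini = 1 - 0.3756 = 0.6244, which rounds to 0.624.

0.624


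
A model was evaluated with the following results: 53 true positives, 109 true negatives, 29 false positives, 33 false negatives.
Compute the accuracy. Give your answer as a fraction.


Accuracy = (TP + TN) / (TP + TN + FP + FN) = (53 + 109) / 224 = 81/112.

81/112


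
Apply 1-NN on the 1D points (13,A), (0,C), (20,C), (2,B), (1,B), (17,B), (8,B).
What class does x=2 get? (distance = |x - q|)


Distances: |13-2|=11, |0-2|=2, |20-2|=18, |2-2|=0, |1-2|=1, |17-2|=15, |8-2|=6. 1 nearest: (2,B). Counts: {'B': 1}. Majority class: B.

B


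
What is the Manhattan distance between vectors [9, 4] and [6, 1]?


d = sum of absolute differences: |9-6|=3 + |4-1|=3 = 6.

6


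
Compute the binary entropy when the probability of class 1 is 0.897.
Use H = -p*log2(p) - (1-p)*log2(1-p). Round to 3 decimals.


H = -0.897*log2(0.897) - 0.103*log2(0.103) = 0.478.

0.478


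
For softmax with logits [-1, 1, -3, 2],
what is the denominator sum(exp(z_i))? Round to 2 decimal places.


Denom = e^-1=0.3679 + e^1=2.7183 + e^-3=0.0498 + e^2=7.3891. Sum = 10.5251, which rounds to 10.53.

10.53


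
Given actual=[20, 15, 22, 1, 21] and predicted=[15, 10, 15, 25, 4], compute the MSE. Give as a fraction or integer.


MSE = (1/5) * ((20-15)^2=25 + (15-10)^2=25 + (22-15)^2=49 + (1-25)^2=576 + (21-4)^2=289). Sum = 964. MSE = 964/5.

964/5


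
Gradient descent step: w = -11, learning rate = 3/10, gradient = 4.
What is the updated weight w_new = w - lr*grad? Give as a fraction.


w_new = -11 - 3/10 * 4 = -11 - 6/5 = -61/5.

-61/5


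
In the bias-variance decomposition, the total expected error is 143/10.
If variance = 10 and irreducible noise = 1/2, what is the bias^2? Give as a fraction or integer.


Total error = bias^2 + variance + irreducible noise. So bias^2 = 143/10 - 10 - 1/2 = 19/5.

19/5


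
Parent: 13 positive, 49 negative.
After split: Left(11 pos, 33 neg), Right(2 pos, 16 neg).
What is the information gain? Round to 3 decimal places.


H(parent) = 0.7409. H(left) = 0.8113, H(right) = 0.5033. Weighted = (44/62)*0.8113 + (18/62)*0.5033 = 0.7219. IG = 0.7409 - 0.7219 = 0.0190, which rounds to 0.019.

0.019


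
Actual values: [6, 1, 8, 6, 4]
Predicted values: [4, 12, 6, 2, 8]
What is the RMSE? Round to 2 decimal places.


MSE = 32.2000. RMSE = sqrt(32.2000) = 5.67.

5.67


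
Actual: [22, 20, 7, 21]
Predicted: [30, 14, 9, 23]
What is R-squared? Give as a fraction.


Mean(y) = 35/2. SS_res = 108. SS_tot = 149. R^2 = 1 - 108/(149) = 41/149.

41/149


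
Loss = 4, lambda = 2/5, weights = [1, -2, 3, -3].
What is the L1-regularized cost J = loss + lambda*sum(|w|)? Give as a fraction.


L1 norm = sum(|w|) = 9. J = 4 + 2/5 * 9 = 38/5.

38/5


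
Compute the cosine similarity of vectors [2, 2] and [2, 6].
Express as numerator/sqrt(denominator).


dot = 16. |a|^2 = 8, |b|^2 = 40. cos = 16/sqrt(320).

16/sqrt(320)


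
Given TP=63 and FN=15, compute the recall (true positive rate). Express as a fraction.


Recall = TP / (TP + FN) = 63 / 78 = 21/26.

21/26


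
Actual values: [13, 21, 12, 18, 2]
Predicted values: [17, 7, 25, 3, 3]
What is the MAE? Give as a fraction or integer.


MAE = (1/5) * (|13-17|=4 + |21-7|=14 + |12-25|=13 + |18-3|=15 + |2-3|=1). Sum = 47. MAE = 47/5.

47/5


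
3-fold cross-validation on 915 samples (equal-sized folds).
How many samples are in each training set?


Each validation fold has 915/3 = 305 samples. Training set = 915 - 305 = 610.

610


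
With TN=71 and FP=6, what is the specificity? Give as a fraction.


Specificity = TN / (TN + FP) = 71 / 77 = 71/77.

71/77


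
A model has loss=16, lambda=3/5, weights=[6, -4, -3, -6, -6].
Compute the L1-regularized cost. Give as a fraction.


L1 norm = sum(|w|) = 25. J = 16 + 3/5 * 25 = 31.

31


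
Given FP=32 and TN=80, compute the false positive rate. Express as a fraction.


FPR = FP / (FP + TN) = 32 / 112 = 2/7.

2/7


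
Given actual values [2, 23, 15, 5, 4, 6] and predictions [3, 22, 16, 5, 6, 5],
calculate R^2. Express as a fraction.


Mean(y) = 55/6. SS_res = 8. SS_tot = 1985/6. R^2 = 1 - 8/(1985/6) = 1937/1985.

1937/1985


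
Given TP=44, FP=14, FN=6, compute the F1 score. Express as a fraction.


Precision = 44/58 = 22/29. Recall = 44/50 = 22/25. F1 = 2*P*R/(P+R) = 22/27.

22/27


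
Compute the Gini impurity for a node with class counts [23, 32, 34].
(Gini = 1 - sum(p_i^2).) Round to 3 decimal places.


Total = 89. Proportions: 23/89, 32/89, 34/89. sum(p_i^2) = 0.3420. Gini = 1 - 0.3420 = 0.6580, which rounds to 0.658.

0.658


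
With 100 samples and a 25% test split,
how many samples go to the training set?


Test set = 100 * 25% = 25. Training set = 100 - 25 = 75.

75


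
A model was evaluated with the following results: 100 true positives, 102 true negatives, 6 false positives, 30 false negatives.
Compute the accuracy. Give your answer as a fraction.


Accuracy = (TP + TN) / (TP + TN + FP + FN) = (100 + 102) / 238 = 101/119.

101/119


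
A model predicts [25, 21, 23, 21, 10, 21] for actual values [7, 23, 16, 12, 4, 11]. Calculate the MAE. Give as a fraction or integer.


MAE = (1/6) * (|7-25|=18 + |23-21|=2 + |16-23|=7 + |12-21|=9 + |4-10|=6 + |11-21|=10). Sum = 52. MAE = 26/3.

26/3


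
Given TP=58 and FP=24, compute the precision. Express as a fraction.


Precision = TP / (TP + FP) = 58 / 82 = 29/41.

29/41


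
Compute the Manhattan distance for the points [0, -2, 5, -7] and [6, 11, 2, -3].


d = sum of absolute differences: |0-6|=6 + |-2-11|=13 + |5-2|=3 + |-7--3|=4 = 26.

26


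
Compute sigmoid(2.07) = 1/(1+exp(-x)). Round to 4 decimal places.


sigma(2.07) = 1/(1+e^(-2.07)) = 1/(1+0.126186) = 1/1.126186 = 0.8880.

0.8880


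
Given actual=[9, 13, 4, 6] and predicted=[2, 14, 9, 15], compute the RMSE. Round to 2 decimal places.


MSE = 39.0000. RMSE = sqrt(39.0000) = 6.24.

6.24


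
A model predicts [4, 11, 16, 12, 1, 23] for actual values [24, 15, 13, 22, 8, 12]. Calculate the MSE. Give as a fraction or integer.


MSE = (1/6) * ((24-4)^2=400 + (15-11)^2=16 + (13-16)^2=9 + (22-12)^2=100 + (8-1)^2=49 + (12-23)^2=121). Sum = 695. MSE = 695/6.

695/6


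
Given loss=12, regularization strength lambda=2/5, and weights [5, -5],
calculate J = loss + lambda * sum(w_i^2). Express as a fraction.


L2 sq norm = sum(w^2) = 50. J = 12 + 2/5 * 50 = 32.

32


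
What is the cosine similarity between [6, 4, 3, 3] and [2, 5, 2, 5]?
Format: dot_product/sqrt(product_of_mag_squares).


dot = 53. |a|^2 = 70, |b|^2 = 58. cos = 53/sqrt(4060).

53/sqrt(4060)


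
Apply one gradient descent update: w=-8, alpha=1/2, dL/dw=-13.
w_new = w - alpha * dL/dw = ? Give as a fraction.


w_new = -8 - 1/2 * -13 = -8 - -13/2 = -3/2.

-3/2


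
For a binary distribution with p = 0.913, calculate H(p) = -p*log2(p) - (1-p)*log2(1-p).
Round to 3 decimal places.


H = -0.913*log2(0.913) - 0.087*log2(0.087) = 0.426.

0.426


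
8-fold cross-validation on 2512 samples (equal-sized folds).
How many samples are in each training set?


Each validation fold has 2512/8 = 314 samples. Training set = 2512 - 314 = 2198.

2198


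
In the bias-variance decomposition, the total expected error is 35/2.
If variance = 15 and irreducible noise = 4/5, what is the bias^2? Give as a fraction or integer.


Total error = bias^2 + variance + irreducible noise. So bias^2 = 35/2 - 15 - 4/5 = 17/10.

17/10


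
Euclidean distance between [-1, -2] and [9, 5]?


d = sqrt(sum of squared differences). (-1-9)^2=100, (-2-5)^2=49. Sum = 149.

sqrt(149)


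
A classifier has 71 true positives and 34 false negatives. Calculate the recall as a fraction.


Recall = TP / (TP + FN) = 71 / 105 = 71/105.

71/105


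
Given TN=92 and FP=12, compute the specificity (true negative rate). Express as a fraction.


Specificity = TN / (TN + FP) = 92 / 104 = 23/26.

23/26


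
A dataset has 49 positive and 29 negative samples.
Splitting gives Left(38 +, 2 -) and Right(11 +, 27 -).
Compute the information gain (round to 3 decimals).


H(parent) = 0.9520. H(left) = 0.2864, H(right) = 0.8680. Weighted = (40/78)*0.2864 + (38/78)*0.8680 = 0.5697. IG = 0.9520 - 0.5697 = 0.3823, which rounds to 0.382.

0.382


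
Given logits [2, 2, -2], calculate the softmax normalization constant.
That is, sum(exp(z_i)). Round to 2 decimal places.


Denom = e^2=7.3891 + e^2=7.3891 + e^-2=0.1353. Sum = 14.9135, which rounds to 14.91.

14.91


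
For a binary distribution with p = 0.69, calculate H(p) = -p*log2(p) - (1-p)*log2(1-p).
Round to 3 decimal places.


H = -0.69*log2(0.69) - 0.31*log2(0.31) = 0.893.

0.893


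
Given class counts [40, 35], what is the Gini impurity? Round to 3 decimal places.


Total = 75. Proportions: 40/75, 35/75. sum(p_i^2) = 0.5022. Gini = 1 - 0.5022 = 0.4978, which rounds to 0.498.

0.498


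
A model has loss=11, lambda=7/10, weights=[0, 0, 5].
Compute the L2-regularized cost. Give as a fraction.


L2 sq norm = sum(w^2) = 25. J = 11 + 7/10 * 25 = 57/2.

57/2


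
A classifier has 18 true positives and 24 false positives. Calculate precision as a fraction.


Precision = TP / (TP + FP) = 18 / 42 = 3/7.

3/7


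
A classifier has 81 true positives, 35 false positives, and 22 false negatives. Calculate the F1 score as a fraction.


Precision = 81/116 = 81/116. Recall = 81/103 = 81/103. F1 = 2*P*R/(P+R) = 54/73.

54/73


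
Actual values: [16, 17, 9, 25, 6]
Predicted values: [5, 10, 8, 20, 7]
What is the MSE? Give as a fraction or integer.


MSE = (1/5) * ((16-5)^2=121 + (17-10)^2=49 + (9-8)^2=1 + (25-20)^2=25 + (6-7)^2=1). Sum = 197. MSE = 197/5.

197/5


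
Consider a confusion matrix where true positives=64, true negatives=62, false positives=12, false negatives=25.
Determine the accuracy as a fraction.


Accuracy = (TP + TN) / (TP + TN + FP + FN) = (64 + 62) / 163 = 126/163.

126/163


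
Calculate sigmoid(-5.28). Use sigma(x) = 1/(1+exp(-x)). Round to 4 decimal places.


sigma(-5.28) = 1/(1+e^(5.28)) = 1/(1+196.369875) = 1/197.369875 = 0.0051.

0.0051


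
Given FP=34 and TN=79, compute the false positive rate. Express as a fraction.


FPR = FP / (FP + TN) = 34 / 113 = 34/113.

34/113


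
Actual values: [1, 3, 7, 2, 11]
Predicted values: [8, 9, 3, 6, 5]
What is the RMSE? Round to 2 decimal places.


MSE = 30.6000. RMSE = sqrt(30.6000) = 5.53.

5.53


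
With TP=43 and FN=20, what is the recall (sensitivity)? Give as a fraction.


Recall = TP / (TP + FN) = 43 / 63 = 43/63.

43/63


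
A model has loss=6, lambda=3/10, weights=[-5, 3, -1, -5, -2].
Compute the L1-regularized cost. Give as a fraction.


L1 norm = sum(|w|) = 16. J = 6 + 3/10 * 16 = 54/5.

54/5


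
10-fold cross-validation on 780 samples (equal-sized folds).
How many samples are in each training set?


Each validation fold has 780/10 = 78 samples. Training set = 780 - 78 = 702.

702


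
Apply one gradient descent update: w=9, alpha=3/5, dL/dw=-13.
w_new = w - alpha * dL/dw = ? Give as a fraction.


w_new = 9 - 3/5 * -13 = 9 - -39/5 = 84/5.

84/5


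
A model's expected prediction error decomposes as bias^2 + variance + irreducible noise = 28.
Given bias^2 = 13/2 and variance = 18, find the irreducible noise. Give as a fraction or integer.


Total error = bias^2 + variance + irreducible noise. So irreducible noise = 28 - 13/2 - 18 = 7/2.

7/2


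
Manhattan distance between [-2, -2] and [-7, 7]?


d = sum of absolute differences: |-2--7|=5 + |-2-7|=9 = 14.

14


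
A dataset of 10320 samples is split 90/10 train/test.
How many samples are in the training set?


Test set = 10320 * 10% = 1032. Training set = 10320 - 1032 = 9288.

9288


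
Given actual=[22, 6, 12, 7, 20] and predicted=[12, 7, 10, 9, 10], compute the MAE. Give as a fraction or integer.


MAE = (1/5) * (|22-12|=10 + |6-7|=1 + |12-10|=2 + |7-9|=2 + |20-10|=10). Sum = 25. MAE = 5.

5


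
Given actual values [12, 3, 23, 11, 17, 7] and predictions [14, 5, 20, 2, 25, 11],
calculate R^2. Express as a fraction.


Mean(y) = 73/6. SS_res = 178. SS_tot = 1517/6. R^2 = 1 - 178/(1517/6) = 449/1517.

449/1517


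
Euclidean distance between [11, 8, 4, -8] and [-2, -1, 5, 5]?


d = sqrt(sum of squared differences). (11--2)^2=169, (8--1)^2=81, (4-5)^2=1, (-8-5)^2=169. Sum = 420.

sqrt(420)


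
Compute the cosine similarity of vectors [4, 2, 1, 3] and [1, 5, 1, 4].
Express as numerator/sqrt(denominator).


dot = 27. |a|^2 = 30, |b|^2 = 43. cos = 27/sqrt(1290).

27/sqrt(1290)


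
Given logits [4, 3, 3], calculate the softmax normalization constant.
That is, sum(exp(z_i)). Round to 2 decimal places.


Denom = e^4=54.5982 + e^3=20.0855 + e^3=20.0855. Sum = 94.7692, which rounds to 94.77.

94.77


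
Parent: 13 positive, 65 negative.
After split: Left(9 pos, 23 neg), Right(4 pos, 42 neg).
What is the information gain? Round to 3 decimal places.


H(parent) = 0.6500. H(left) = 0.8571, H(right) = 0.4262. Weighted = (32/78)*0.8571 + (46/78)*0.4262 = 0.6030. IG = 0.6500 - 0.6030 = 0.0470, which rounds to 0.047.

0.047


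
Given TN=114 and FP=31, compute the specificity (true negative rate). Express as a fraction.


Specificity = TN / (TN + FP) = 114 / 145 = 114/145.

114/145


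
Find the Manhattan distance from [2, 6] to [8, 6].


d = sum of absolute differences: |2-8|=6 + |6-6|=0 = 6.

6


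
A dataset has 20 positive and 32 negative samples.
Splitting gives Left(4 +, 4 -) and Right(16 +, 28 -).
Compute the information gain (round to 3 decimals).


H(parent) = 0.9612. H(left) = 1.0000, H(right) = 0.9457. Weighted = (8/52)*1.0000 + (44/52)*0.9457 = 0.9541. IG = 0.9612 - 0.9541 = 0.0071, which rounds to 0.007.

0.007


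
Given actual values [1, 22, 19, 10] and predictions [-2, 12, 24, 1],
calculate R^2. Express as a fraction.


Mean(y) = 13. SS_res = 215. SS_tot = 270. R^2 = 1 - 215/(270) = 11/54.

11/54


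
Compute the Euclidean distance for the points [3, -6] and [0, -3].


d = sqrt(sum of squared differences). (3-0)^2=9, (-6--3)^2=9. Sum = 18.

sqrt(18)


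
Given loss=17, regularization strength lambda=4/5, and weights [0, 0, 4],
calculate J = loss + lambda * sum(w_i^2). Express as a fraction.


L2 sq norm = sum(w^2) = 16. J = 17 + 4/5 * 16 = 149/5.

149/5


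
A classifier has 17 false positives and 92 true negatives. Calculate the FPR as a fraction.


FPR = FP / (FP + TN) = 17 / 109 = 17/109.

17/109


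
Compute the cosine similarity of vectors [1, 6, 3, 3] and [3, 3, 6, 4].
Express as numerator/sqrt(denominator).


dot = 51. |a|^2 = 55, |b|^2 = 70. cos = 51/sqrt(3850).

51/sqrt(3850)


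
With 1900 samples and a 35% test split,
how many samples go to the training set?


Test set = 1900 * 35% = 665. Training set = 1900 - 665 = 1235.

1235


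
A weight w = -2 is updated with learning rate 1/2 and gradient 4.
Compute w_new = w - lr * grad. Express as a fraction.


w_new = -2 - 1/2 * 4 = -2 - 2 = -4.

-4


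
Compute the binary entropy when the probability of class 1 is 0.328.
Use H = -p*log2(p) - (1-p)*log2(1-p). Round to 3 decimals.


H = -0.328*log2(0.328) - 0.672*log2(0.672) = 0.913.

0.913


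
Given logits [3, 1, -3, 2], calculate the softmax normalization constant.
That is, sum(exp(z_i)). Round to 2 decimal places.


Denom = e^3=20.0855 + e^1=2.7183 + e^-3=0.0498 + e^2=7.3891. Sum = 30.2427, which rounds to 30.24.

30.24


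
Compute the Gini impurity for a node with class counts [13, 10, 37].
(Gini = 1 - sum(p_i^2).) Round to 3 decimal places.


Total = 60. Proportions: 13/60, 10/60, 37/60. sum(p_i^2) = 0.4550. Gini = 1 - 0.4550 = 0.5450, which rounds to 0.545.

0.545


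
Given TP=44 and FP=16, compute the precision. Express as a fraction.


Precision = TP / (TP + FP) = 44 / 60 = 11/15.

11/15


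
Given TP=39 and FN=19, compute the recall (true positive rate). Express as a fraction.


Recall = TP / (TP + FN) = 39 / 58 = 39/58.

39/58


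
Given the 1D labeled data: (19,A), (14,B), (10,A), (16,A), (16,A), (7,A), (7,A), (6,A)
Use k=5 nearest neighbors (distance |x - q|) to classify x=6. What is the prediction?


Distances: |19-6|=13, |14-6|=8, |10-6|=4, |16-6|=10, |16-6|=10, |7-6|=1, |7-6|=1, |6-6|=0. 5 nearest: (6,A), (7,A), (7,A), (10,A), (14,B). Counts: {'A': 4, 'B': 1}. Majority class: A.

A


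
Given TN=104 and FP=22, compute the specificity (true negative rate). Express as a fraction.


Specificity = TN / (TN + FP) = 104 / 126 = 52/63.

52/63


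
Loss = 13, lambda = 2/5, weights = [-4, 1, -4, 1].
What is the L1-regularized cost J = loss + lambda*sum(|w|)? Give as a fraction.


L1 norm = sum(|w|) = 10. J = 13 + 2/5 * 10 = 17.

17


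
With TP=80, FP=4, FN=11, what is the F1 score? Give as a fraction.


Precision = 80/84 = 20/21. Recall = 80/91 = 80/91. F1 = 2*P*R/(P+R) = 32/35.

32/35


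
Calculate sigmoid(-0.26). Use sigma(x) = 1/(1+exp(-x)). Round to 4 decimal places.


sigma(-0.26) = 1/(1+e^(0.26)) = 1/(1+1.296930) = 1/2.296930 = 0.4354.

0.4354


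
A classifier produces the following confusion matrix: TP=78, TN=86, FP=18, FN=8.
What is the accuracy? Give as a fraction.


Accuracy = (TP + TN) / (TP + TN + FP + FN) = (78 + 86) / 190 = 82/95.

82/95


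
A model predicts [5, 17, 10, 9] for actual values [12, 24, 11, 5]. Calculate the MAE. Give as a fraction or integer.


MAE = (1/4) * (|12-5|=7 + |24-17|=7 + |11-10|=1 + |5-9|=4). Sum = 19. MAE = 19/4.

19/4


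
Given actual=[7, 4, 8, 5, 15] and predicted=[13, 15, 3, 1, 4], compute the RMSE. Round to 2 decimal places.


MSE = 63.8000. RMSE = sqrt(63.8000) = 7.99.

7.99


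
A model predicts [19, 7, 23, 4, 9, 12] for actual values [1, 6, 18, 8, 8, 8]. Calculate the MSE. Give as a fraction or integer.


MSE = (1/6) * ((1-19)^2=324 + (6-7)^2=1 + (18-23)^2=25 + (8-4)^2=16 + (8-9)^2=1 + (8-12)^2=16). Sum = 383. MSE = 383/6.

383/6


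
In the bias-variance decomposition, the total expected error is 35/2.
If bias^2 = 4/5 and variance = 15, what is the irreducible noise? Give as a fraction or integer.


Total error = bias^2 + variance + irreducible noise. So irreducible noise = 35/2 - 4/5 - 15 = 17/10.

17/10


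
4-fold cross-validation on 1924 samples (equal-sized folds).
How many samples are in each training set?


Each validation fold has 1924/4 = 481 samples. Training set = 1924 - 481 = 1443.

1443


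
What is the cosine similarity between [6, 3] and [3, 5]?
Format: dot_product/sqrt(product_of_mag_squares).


dot = 33. |a|^2 = 45, |b|^2 = 34. cos = 33/sqrt(1530).

33/sqrt(1530)


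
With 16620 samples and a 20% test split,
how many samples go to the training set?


Test set = 16620 * 20% = 3324. Training set = 16620 - 3324 = 13296.

13296


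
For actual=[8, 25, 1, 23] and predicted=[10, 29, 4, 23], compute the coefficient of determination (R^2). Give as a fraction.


Mean(y) = 57/4. SS_res = 29. SS_tot = 1627/4. R^2 = 1 - 29/(1627/4) = 1511/1627.

1511/1627


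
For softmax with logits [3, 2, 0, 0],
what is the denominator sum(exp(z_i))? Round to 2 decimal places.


Denom = e^3=20.0855 + e^2=7.3891 + e^0=1.0000 + e^0=1.0000. Sum = 29.4746, which rounds to 29.47.

29.47


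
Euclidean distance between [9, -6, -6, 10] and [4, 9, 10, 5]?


d = sqrt(sum of squared differences). (9-4)^2=25, (-6-9)^2=225, (-6-10)^2=256, (10-5)^2=25. Sum = 531.

sqrt(531)


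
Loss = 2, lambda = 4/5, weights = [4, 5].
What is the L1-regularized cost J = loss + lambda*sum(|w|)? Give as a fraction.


L1 norm = sum(|w|) = 9. J = 2 + 4/5 * 9 = 46/5.

46/5


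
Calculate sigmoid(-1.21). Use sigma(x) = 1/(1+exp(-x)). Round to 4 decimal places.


sigma(-1.21) = 1/(1+e^(1.21)) = 1/(1+3.353485) = 1/4.353485 = 0.2297.

0.2297


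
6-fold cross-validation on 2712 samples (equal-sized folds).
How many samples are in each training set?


Each validation fold has 2712/6 = 452 samples. Training set = 2712 - 452 = 2260.

2260


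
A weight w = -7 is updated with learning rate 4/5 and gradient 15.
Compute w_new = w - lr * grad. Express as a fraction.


w_new = -7 - 4/5 * 15 = -7 - 12 = -19.

-19


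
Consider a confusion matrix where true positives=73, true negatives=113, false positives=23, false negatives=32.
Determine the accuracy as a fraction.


Accuracy = (TP + TN) / (TP + TN + FP + FN) = (73 + 113) / 241 = 186/241.

186/241


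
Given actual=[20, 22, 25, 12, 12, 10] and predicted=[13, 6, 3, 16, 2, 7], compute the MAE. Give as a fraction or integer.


MAE = (1/6) * (|20-13|=7 + |22-6|=16 + |25-3|=22 + |12-16|=4 + |12-2|=10 + |10-7|=3). Sum = 62. MAE = 31/3.

31/3


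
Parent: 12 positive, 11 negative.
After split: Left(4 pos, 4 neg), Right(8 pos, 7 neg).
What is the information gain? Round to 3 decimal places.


H(parent) = 0.9986. H(left) = 1.0000, H(right) = 0.9968. Weighted = (8/23)*1.0000 + (15/23)*0.9968 = 0.9979. IG = 0.9986 - 0.9979 = 0.0007, which rounds to 0.001.

0.001


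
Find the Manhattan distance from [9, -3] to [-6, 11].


d = sum of absolute differences: |9--6|=15 + |-3-11|=14 = 29.

29


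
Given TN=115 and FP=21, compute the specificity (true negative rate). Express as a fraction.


Specificity = TN / (TN + FP) = 115 / 136 = 115/136.

115/136


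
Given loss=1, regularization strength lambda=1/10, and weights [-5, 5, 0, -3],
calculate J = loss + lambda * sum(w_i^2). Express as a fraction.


L2 sq norm = sum(w^2) = 59. J = 1 + 1/10 * 59 = 69/10.

69/10


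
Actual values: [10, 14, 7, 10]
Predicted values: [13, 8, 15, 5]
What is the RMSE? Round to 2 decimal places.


MSE = 33.5000. RMSE = sqrt(33.5000) = 5.79.

5.79


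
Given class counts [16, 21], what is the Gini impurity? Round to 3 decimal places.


Total = 37. Proportions: 16/37, 21/37. sum(p_i^2) = 0.5091. Gini = 1 - 0.5091 = 0.4909, which rounds to 0.491.

0.491


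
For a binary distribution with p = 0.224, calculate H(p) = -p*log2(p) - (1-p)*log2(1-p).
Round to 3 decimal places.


H = -0.224*log2(0.224) - 0.776*log2(0.776) = 0.767.

0.767


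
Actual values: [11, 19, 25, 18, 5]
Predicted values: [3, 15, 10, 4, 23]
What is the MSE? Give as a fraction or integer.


MSE = (1/5) * ((11-3)^2=64 + (19-15)^2=16 + (25-10)^2=225 + (18-4)^2=196 + (5-23)^2=324). Sum = 825. MSE = 165.

165


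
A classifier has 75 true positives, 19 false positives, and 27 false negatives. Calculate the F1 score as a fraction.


Precision = 75/94 = 75/94. Recall = 75/102 = 25/34. F1 = 2*P*R/(P+R) = 75/98.

75/98


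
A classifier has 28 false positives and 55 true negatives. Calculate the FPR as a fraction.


FPR = FP / (FP + TN) = 28 / 83 = 28/83.

28/83


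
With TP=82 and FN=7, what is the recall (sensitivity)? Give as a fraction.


Recall = TP / (TP + FN) = 82 / 89 = 82/89.

82/89


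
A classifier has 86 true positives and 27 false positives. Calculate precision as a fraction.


Precision = TP / (TP + FP) = 86 / 113 = 86/113.

86/113


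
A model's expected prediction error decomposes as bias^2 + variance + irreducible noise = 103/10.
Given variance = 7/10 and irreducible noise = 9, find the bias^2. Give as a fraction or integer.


Total error = bias^2 + variance + irreducible noise. So bias^2 = 103/10 - 7/10 - 9 = 3/5.

3/5


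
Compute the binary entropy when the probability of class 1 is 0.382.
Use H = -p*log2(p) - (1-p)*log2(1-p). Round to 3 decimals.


H = -0.382*log2(0.382) - 0.618*log2(0.618) = 0.959.

0.959


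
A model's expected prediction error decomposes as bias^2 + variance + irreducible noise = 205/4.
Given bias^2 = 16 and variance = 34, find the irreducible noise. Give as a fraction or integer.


Total error = bias^2 + variance + irreducible noise. So irreducible noise = 205/4 - 16 - 34 = 5/4.

5/4


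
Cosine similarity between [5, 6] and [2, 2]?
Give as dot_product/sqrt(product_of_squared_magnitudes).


dot = 22. |a|^2 = 61, |b|^2 = 8. cos = 22/sqrt(488).

22/sqrt(488)


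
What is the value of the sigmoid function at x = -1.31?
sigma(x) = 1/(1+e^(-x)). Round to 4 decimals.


sigma(-1.31) = 1/(1+e^(1.31)) = 1/(1+3.706174) = 1/4.706174 = 0.2125.

0.2125


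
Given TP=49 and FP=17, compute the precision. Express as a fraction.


Precision = TP / (TP + FP) = 49 / 66 = 49/66.

49/66


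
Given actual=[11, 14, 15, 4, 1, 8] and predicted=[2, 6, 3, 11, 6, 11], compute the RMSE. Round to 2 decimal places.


MSE = 62.0000. RMSE = sqrt(62.0000) = 7.87.

7.87


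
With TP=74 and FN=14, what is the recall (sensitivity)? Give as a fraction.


Recall = TP / (TP + FN) = 74 / 88 = 37/44.

37/44


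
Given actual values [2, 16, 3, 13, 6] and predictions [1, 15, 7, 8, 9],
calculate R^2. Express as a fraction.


Mean(y) = 8. SS_res = 52. SS_tot = 154. R^2 = 1 - 52/(154) = 51/77.

51/77


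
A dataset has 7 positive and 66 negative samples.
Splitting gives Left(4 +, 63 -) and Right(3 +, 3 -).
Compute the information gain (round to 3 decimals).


H(parent) = 0.4558. H(left) = 0.3263, H(right) = 1.0000. Weighted = (67/73)*0.3263 + (6/73)*1.0000 = 0.3817. IG = 0.4558 - 0.3817 = 0.0741, which rounds to 0.074.

0.074


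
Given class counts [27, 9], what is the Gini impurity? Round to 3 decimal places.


Total = 36. Proportions: 27/36, 9/36. sum(p_i^2) = 0.6250. Gini = 1 - 0.6250 = 0.3750, which rounds to 0.375.

0.375


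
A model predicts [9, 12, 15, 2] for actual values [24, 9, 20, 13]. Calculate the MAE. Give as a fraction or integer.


MAE = (1/4) * (|24-9|=15 + |9-12|=3 + |20-15|=5 + |13-2|=11). Sum = 34. MAE = 17/2.

17/2


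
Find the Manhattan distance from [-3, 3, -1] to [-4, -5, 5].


d = sum of absolute differences: |-3--4|=1 + |3--5|=8 + |-1-5|=6 = 15.

15


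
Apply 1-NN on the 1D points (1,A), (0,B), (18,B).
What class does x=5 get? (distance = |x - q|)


Distances: |1-5|=4, |0-5|=5, |18-5|=13. 1 nearest: (1,A). Counts: {'A': 1}. Majority class: A.

A


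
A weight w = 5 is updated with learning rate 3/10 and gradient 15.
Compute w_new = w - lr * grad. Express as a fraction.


w_new = 5 - 3/10 * 15 = 5 - 9/2 = 1/2.

1/2


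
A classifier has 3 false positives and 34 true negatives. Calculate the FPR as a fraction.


FPR = FP / (FP + TN) = 3 / 37 = 3/37.

3/37


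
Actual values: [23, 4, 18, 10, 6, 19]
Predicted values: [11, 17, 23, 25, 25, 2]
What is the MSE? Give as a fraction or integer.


MSE = (1/6) * ((23-11)^2=144 + (4-17)^2=169 + (18-23)^2=25 + (10-25)^2=225 + (6-25)^2=361 + (19-2)^2=289). Sum = 1213. MSE = 1213/6.

1213/6


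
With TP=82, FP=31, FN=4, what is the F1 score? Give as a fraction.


Precision = 82/113 = 82/113. Recall = 82/86 = 41/43. F1 = 2*P*R/(P+R) = 164/199.

164/199


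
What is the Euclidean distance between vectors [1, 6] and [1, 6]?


d = sqrt(sum of squared differences). (1-1)^2=0, (6-6)^2=0. Sum = 0.

0
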